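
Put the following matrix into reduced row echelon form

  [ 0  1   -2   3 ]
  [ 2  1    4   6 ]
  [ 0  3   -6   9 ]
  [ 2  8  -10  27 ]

r1 <-> r2
  [ 2  1    4   6 ]
  [ 0  1   -2   3 ]
  [ 0  3   -6   9 ]
  [ 2  8  -10  27 ]
r1 -> 1/2·r1
  [ 1  1/2    2   3 ]
  [ 0    1   -2   3 ]
  [ 0    3   -6   9 ]
  [ 2    8  -10  27 ]
r4 -> r4 − 2·r1
  [ 1  1/2    2   3 ]
  [ 0    1   -2   3 ]
  [ 0    3   -6   9 ]
  [ 0    7  -14  21 ]
r3 -> r3 − 3·r2
  [ 1  1/2    2   3 ]
  [ 0    1   -2   3 ]
  [ 0    0    0   0 ]
  [ 0    7  -14  21 ]
r4 -> r4 − 7·r2
  [ 1  1/2   2  3 ]
  [ 0    1  -2  3 ]
  [ 0    0   0  0 ]
  [ 0    0   0  0 ]
r1 -> r1 − 1/2·r2
  [ 1  0   3  3/2 ]
  [ 0  1  -2    3 ]
  [ 0  0   0    0 ]
  [ 0  0   0    0 ]

[[1, 0, 3, 3/2], [0, 1, -2, 3], [0, 0, 0, 0], [0, 0, 0, 0]]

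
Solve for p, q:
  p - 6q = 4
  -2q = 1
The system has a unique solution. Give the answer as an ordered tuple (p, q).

Form the augmented matrix and row-reduce:
  [ 1  -6  |  4 ]
  [ 0  -2  |  1 ]
R2 ← -1/2·R2
R1 ← R1 + 6·R2
Reading off the last column: p = 1, q = -1/2.

(1, -1/2)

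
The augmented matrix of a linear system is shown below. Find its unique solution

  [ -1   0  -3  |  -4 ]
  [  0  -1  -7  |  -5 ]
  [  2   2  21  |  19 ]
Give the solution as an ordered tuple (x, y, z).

(1, -2, 1)

r1 ← -1·r1
  [ 1   0   3  |   4 ]
  [ 0  -1  -7  |  -5 ]
  [ 2   2  21  |  19 ]
r3 ← r3 − 2·r1
  [ 1   0   3  |   4 ]
  [ 0  -1  -7  |  -5 ]
  [ 0   2  15  |  11 ]
r2 ← -1·r2
  [ 1  0   3  |   4 ]
  [ 0  1   7  |   5 ]
  [ 0  2  15  |  11 ]
r3 ← r3 − 2·r2
  [ 1  0  3  |  4 ]
  [ 0  1  7  |  5 ]
  [ 0  0  1  |  1 ]
r2 ← r2 − 7·r3
  [ 1  0  3  |   4 ]
  [ 0  1  0  |  -2 ]
  [ 0  0  1  |   1 ]
r1 ← r1 − 3·r3
  [ 1  0  0  |   1 ]
  [ 0  1  0  |  -2 ]
  [ 0  0  1  |   1 ]
Reading off the last column: x = 1, y = -2, z = 1.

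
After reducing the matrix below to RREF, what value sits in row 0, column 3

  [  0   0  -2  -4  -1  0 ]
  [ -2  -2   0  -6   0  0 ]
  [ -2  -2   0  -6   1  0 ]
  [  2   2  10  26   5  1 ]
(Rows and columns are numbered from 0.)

3

R1 ↔ R2
  [ -2  -2   0  -6   0  0 ]
  [  0   0  -2  -4  -1  0 ]
  [ -2  -2   0  -6   1  0 ]
  [  2   2  10  26   5  1 ]
R1 ← -1/2·R1
  [  1   1   0   3   0  0 ]
  [  0   0  -2  -4  -1  0 ]
  [ -2  -2   0  -6   1  0 ]
  [  2   2  10  26   5  1 ]
R3 ← R3 + 2·R1
  [ 1  1   0   3   0  0 ]
  [ 0  0  -2  -4  -1  0 ]
  [ 0  0   0   0   1  0 ]
  [ 2  2  10  26   5  1 ]
R4 ← R4 − 2·R1
  [ 1  1   0   3   0  0 ]
  [ 0  0  -2  -4  -1  0 ]
  [ 0  0   0   0   1  0 ]
  [ 0  0  10  20   5  1 ]
R2 ← -1/2·R2
  [ 1  1   0   3    0  0 ]
  [ 0  0   1   2  1/2  0 ]
  [ 0  0   0   0    1  0 ]
  [ 0  0  10  20    5  1 ]
R4 ← R4 − 10·R2
  [ 1  1  0  3    0  0 ]
  [ 0  0  1  2  1/2  0 ]
  [ 0  0  0  0    1  0 ]
  [ 0  0  0  0    0  1 ]
R2 ← R2 − 1/2·R3
  [ 1  1  0  3  0  0 ]
  [ 0  0  1  2  0  0 ]
  [ 0  0  0  0  1  0 ]
  [ 0  0  0  0  0  1 ]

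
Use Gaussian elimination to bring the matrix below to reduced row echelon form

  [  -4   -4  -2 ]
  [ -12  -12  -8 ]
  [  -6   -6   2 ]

r1 ← -1/4·r1
  [   1    1  1/2 ]
  [ -12  -12   -8 ]
  [  -6   -6    2 ]
r2 ← r2 + 12·r1
  [  1   1  1/2 ]
  [  0   0   -2 ]
  [ -6  -6    2 ]
r3 ← r3 + 6·r1
  [ 1  1  1/2 ]
  [ 0  0   -2 ]
  [ 0  0    5 ]
r2 ← -1/2·r2
  [ 1  1  1/2 ]
  [ 0  0    1 ]
  [ 0  0    5 ]
r3 ← r3 − 5·r2
  [ 1  1  1/2 ]
  [ 0  0    1 ]
  [ 0  0    0 ]
r1 ← r1 − 1/2·r2
  [ 1  1  0 ]
  [ 0  0  1 ]
  [ 0  0  0 ]

[[1, 1, 0], [0, 0, 1], [0, 0, 0]]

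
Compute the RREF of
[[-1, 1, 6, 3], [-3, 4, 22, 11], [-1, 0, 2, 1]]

[[1, 0, -2, -1], [0, 1, 4, 2], [0, 0, 0, 0]]

Multiply R1 by -1.
  [  1  -1  -6  -3 ]
  [ -3   4  22  11 ]
  [ -1   0   2   1 ]
Add 3 times R1 to R2.
  [  1  -1  -6  -3 ]
  [  0   1   4   2 ]
  [ -1   0   2   1 ]
Add R1 to R3.
  [ 1  -1  -6  -3 ]
  [ 0   1   4   2 ]
  [ 0  -1  -4  -2 ]
Add R2 to R3.
  [ 1  -1  -6  -3 ]
  [ 0   1   4   2 ]
  [ 0   0   0   0 ]
Add R2 to R1.
  [ 1  0  -2  -1 ]
  [ 0  1   4   2 ]
  [ 0  0   0   0 ]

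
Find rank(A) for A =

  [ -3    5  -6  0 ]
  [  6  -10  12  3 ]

rank = 2

R1 → -1/3·R1
  [ 1  -5/3   2  0 ]
  [ 6   -10  12  3 ]
R2 → R2 − 6·R1
  [ 1  -5/3  2  0 ]
  [ 0     0  0  3 ]
R2 → 1/3·R2
  [ 1  -5/3  2  0 ]
  [ 0     0  0  1 ]
The reduced form has 2 nonzero rows.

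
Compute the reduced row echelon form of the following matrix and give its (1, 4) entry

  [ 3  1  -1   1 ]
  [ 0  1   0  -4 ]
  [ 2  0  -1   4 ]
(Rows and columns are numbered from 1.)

1

R1 -> 1/3·R1
R3 -> R3 − 2·R1
R3 -> R3 + 2/3·R2
R3 -> -3·R3
R1 -> R1 + 1/3·R3
R1 -> R1 − 1/3·R2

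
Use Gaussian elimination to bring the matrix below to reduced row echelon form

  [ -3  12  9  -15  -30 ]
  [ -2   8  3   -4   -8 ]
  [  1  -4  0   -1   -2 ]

[[1, -4, 0, -1, -2], [0, 0, 1, -2, -4], [0, 0, 0, 0, 0]]

Multiply R1 by -1/3.
  [  1  -4  -3   5  10 ]
  [ -2   8   3  -4  -8 ]
  [  1  -4   0  -1  -2 ]
Add 2 times R1 to R2.
  [ 1  -4  -3   5  10 ]
  [ 0   0  -3   6  12 ]
  [ 1  -4   0  -1  -2 ]
Subtract R1 from R3.
  [ 1  -4  -3   5   10 ]
  [ 0   0  -3   6   12 ]
  [ 0   0   3  -6  -12 ]
Multiply R2 by -1/3.
  [ 1  -4  -3   5   10 ]
  [ 0   0   1  -2   -4 ]
  [ 0   0   3  -6  -12 ]
Subtract 3 times R2 from R3.
  [ 1  -4  -3   5  10 ]
  [ 0   0   1  -2  -4 ]
  [ 0   0   0   0   0 ]
Add 3 times R2 to R1.
  [ 1  -4  0  -1  -2 ]
  [ 0   0  1  -2  -4 ]
  [ 0   0  0   0   0 ]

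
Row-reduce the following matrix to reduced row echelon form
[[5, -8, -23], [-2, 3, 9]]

r1 := 1/5·r1
  [  1  -8/5  -23/5 ]
  [ -2     3      9 ]
r2 := r2 + 2·r1
  [ 1  -8/5  -23/5 ]
  [ 0  -1/5   -1/5 ]
r2 := -5·r2
  [ 1  -8/5  -23/5 ]
  [ 0     1      1 ]
r1 := r1 + 8/5·r2
  [ 1  0  -3 ]
  [ 0  1   1 ]

[[1, 0, -3], [0, 1, 1]]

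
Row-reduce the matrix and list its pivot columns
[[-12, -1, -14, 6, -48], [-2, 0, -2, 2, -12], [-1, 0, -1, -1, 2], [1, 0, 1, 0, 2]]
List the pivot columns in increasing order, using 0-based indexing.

0, 1, 3

R1 ← -1/12·R1
R2 ← R2 + 2·R1
R3 ← R3 + R1
R4 ← R4 − R1
R2 ← 6·R2
R3 ← R3 − 1/12·R2
R4 ← R4 + 1/12·R2
R3 ← -1/2·R3
R4 ← R4 − R3
R2 ← R2 − 6·R3
R1 ← R1 + 1/2·R3
R1 ← R1 − 1/12·R2
Pivot columns are the columns containing a leading 1.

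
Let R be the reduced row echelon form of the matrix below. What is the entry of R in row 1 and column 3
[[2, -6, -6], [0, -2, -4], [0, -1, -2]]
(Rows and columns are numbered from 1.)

3

Multiply ρ1 by 1/2.
Multiply ρ2 by -1/2.
Add ρ2 to ρ3.
Add 3 times ρ2 to ρ1.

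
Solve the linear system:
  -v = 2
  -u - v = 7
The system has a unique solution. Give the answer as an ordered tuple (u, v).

Form the augmented matrix and row-reduce:
  [  0  -1  |  2 ]
  [ -1  -1  |  7 ]
ρ1 <=> ρ2
  [ -1  -1  |  7 ]
  [  0  -1  |  2 ]
ρ1 -> -1·ρ1
  [ 1   1  |  -7 ]
  [ 0  -1  |   2 ]
ρ2 -> -1·ρ2
  [ 1  1  |  -7 ]
  [ 0  1  |  -2 ]
ρ1 -> ρ1 − ρ2
  [ 1  0  |  -5 ]
  [ 0  1  |  -2 ]
Reading off the last column: u = -5, v = -2.

(-5, -2)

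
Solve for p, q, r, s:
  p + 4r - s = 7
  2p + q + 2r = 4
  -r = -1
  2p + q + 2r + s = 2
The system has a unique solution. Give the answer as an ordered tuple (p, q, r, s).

(1, 0, 1, -2)

Form the augmented matrix and row-reduce:
  [ 1  0   4  -1  |   7 ]
  [ 2  1   2   0  |   4 ]
  [ 0  0  -1   0  |  -1 ]
  [ 2  1   2   1  |   2 ]
R2 := R2 − 2·R1
  [ 1  0   4  -1  |    7 ]
  [ 0  1  -6   2  |  -10 ]
  [ 0  0  -1   0  |   -1 ]
  [ 2  1   2   1  |    2 ]
R4 := R4 − 2·R1
  [ 1  0   4  -1  |    7 ]
  [ 0  1  -6   2  |  -10 ]
  [ 0  0  -1   0  |   -1 ]
  [ 0  1  -6   3  |  -12 ]
R4 := R4 − R2
  [ 1  0   4  -1  |    7 ]
  [ 0  1  -6   2  |  -10 ]
  [ 0  0  -1   0  |   -1 ]
  [ 0  0   0   1  |   -2 ]
R3 := -1·R3
  [ 1  0   4  -1  |    7 ]
  [ 0  1  -6   2  |  -10 ]
  [ 0  0   1   0  |    1 ]
  [ 0  0   0   1  |   -2 ]
R2 := R2 − 2·R4
  [ 1  0   4  -1  |   7 ]
  [ 0  1  -6   0  |  -6 ]
  [ 0  0   1   0  |   1 ]
  [ 0  0   0   1  |  -2 ]
R1 := R1 + R4
  [ 1  0   4  0  |   5 ]
  [ 0  1  -6  0  |  -6 ]
  [ 0  0   1  0  |   1 ]
  [ 0  0   0  1  |  -2 ]
R2 := R2 + 6·R3
  [ 1  0  4  0  |   5 ]
  [ 0  1  0  0  |   0 ]
  [ 0  0  1  0  |   1 ]
  [ 0  0  0  1  |  -2 ]
R1 := R1 − 4·R3
  [ 1  0  0  0  |   1 ]
  [ 0  1  0  0  |   0 ]
  [ 0  0  1  0  |   1 ]
  [ 0  0  0  1  |  -2 ]
Reading off the last column: p = 1, q = 0, r = 1, s = -2.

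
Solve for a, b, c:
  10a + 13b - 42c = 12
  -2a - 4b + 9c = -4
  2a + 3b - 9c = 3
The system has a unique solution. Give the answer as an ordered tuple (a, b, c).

Form the augmented matrix and row-reduce:
  [ 10  13  -42  |  12 ]
  [ -2  -4    9  |  -4 ]
  [  2   3   -9  |   3 ]
ρ1 -> 1/10·ρ1
  [  1  13/10  -21/5  |  6/5 ]
  [ -2     -4      9  |   -4 ]
  [  2      3     -9  |    3 ]
ρ2 -> ρ2 + 2·ρ1
  [ 1  13/10  -21/5  |   6/5 ]
  [ 0   -7/5    3/5  |  -8/5 ]
  [ 2      3     -9  |     3 ]
ρ3 -> ρ3 − 2·ρ1
  [ 1  13/10  -21/5  |   6/5 ]
  [ 0   -7/5    3/5  |  -8/5 ]
  [ 0    2/5   -3/5  |   3/5 ]
ρ2 -> -5/7·ρ2
  [ 1  13/10  -21/5  |  6/5 ]
  [ 0      1   -3/7  |  8/7 ]
  [ 0    2/5   -3/5  |  3/5 ]
ρ3 -> ρ3 − 2/5·ρ2
  [ 1  13/10  -21/5  |  6/5 ]
  [ 0      1   -3/7  |  8/7 ]
  [ 0      0   -3/7  |  1/7 ]
ρ3 -> -7/3·ρ3
  [ 1  13/10  -21/5  |   6/5 ]
  [ 0      1   -3/7  |   8/7 ]
  [ 0      0      1  |  -1/3 ]
ρ2 -> ρ2 + 3/7·ρ3
  [ 1  13/10  -21/5  |   6/5 ]
  [ 0      1      0  |     1 ]
  [ 0      0      1  |  -1/3 ]
ρ1 -> ρ1 + 21/5·ρ3
  [ 1  13/10  0  |  -1/5 ]
  [ 0      1  0  |     1 ]
  [ 0      0  1  |  -1/3 ]
ρ1 -> ρ1 − 13/10·ρ2
  [ 1  0  0  |  -3/2 ]
  [ 0  1  0  |     1 ]
  [ 0  0  1  |  -1/3 ]
Reading off the last column: a = -3/2, b = 1, c = -1/3.

(-3/2, 1, -1/3)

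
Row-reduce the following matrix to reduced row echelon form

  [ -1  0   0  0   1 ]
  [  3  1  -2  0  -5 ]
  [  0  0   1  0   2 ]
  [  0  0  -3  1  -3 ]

[[1, 0, 0, 0, -1], [0, 1, 0, 0, 2], [0, 0, 1, 0, 2], [0, 0, 0, 1, 3]]

Multiply ρ1 by -1.
  [ 1  0   0  0  -1 ]
  [ 3  1  -2  0  -5 ]
  [ 0  0   1  0   2 ]
  [ 0  0  -3  1  -3 ]
Subtract 3 times ρ1 from ρ2.
  [ 1  0   0  0  -1 ]
  [ 0  1  -2  0  -2 ]
  [ 0  0   1  0   2 ]
  [ 0  0  -3  1  -3 ]
Add 3 times ρ3 to ρ4.
  [ 1  0   0  0  -1 ]
  [ 0  1  -2  0  -2 ]
  [ 0  0   1  0   2 ]
  [ 0  0   0  1   3 ]
Add 2 times ρ3 to ρ2.
  [ 1  0  0  0  -1 ]
  [ 0  1  0  0   2 ]
  [ 0  0  1  0   2 ]
  [ 0  0  0  1   3 ]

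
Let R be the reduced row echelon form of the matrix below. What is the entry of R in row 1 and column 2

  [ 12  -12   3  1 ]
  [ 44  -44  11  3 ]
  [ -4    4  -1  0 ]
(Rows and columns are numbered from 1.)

ρ1 -> 1/12·ρ1
  [  1   -1  1/4  1/12 ]
  [ 44  -44   11     3 ]
  [ -4    4   -1     0 ]
ρ2 -> ρ2 − 44·ρ1
  [  1  -1  1/4  1/12 ]
  [  0   0    0  -2/3 ]
  [ -4   4   -1     0 ]
ρ3 -> ρ3 + 4·ρ1
  [ 1  -1  1/4  1/12 ]
  [ 0   0    0  -2/3 ]
  [ 0   0    0   1/3 ]
ρ2 -> -3/2·ρ2
  [ 1  -1  1/4  1/12 ]
  [ 0   0    0     1 ]
  [ 0   0    0   1/3 ]
ρ3 -> ρ3 − 1/3·ρ2
  [ 1  -1  1/4  1/12 ]
  [ 0   0    0     1 ]
  [ 0   0    0     0 ]
ρ1 -> ρ1 − 1/12·ρ2
  [ 1  -1  1/4  0 ]
  [ 0   0    0  1 ]
  [ 0   0    0  0 ]

-1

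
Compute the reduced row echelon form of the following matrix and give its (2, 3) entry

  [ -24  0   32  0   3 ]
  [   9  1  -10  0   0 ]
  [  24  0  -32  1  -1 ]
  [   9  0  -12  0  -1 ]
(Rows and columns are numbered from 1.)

2

ρ1 := -1/24·ρ1
  [  1  0  -4/3  0  -1/8 ]
  [  9  1   -10  0     0 ]
  [ 24  0   -32  1    -1 ]
  [  9  0   -12  0    -1 ]
ρ2 := ρ2 − 9·ρ1
  [  1  0  -4/3  0  -1/8 ]
  [  0  1     2  0   9/8 ]
  [ 24  0   -32  1    -1 ]
  [  9  0   -12  0    -1 ]
ρ3 := ρ3 − 24·ρ1
  [ 1  0  -4/3  0  -1/8 ]
  [ 0  1     2  0   9/8 ]
  [ 0  0     0  1     2 ]
  [ 9  0   -12  0    -1 ]
ρ4 := ρ4 − 9·ρ1
  [ 1  0  -4/3  0  -1/8 ]
  [ 0  1     2  0   9/8 ]
  [ 0  0     0  1     2 ]
  [ 0  0     0  0   1/8 ]
ρ4 := 8·ρ4
  [ 1  0  -4/3  0  -1/8 ]
  [ 0  1     2  0   9/8 ]
  [ 0  0     0  1     2 ]
  [ 0  0     0  0     1 ]
ρ3 := ρ3 − 2·ρ4
  [ 1  0  -4/3  0  -1/8 ]
  [ 0  1     2  0   9/8 ]
  [ 0  0     0  1     0 ]
  [ 0  0     0  0     1 ]
ρ2 := ρ2 − 9/8·ρ4
  [ 1  0  -4/3  0  -1/8 ]
  [ 0  1     2  0     0 ]
  [ 0  0     0  1     0 ]
  [ 0  0     0  0     1 ]
ρ1 := ρ1 + 1/8·ρ4
  [ 1  0  -4/3  0  0 ]
  [ 0  1     2  0  0 ]
  [ 0  0     0  1  0 ]
  [ 0  0     0  0  1 ]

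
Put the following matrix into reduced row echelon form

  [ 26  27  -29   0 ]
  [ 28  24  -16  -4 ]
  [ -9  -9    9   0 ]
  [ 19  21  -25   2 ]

R1 := 1/26·R1
  [  1  27/26  -29/26   0 ]
  [ 28     24     -16  -4 ]
  [ -9     -9       9   0 ]
  [ 19     21     -25   2 ]
R2 := R2 − 28·R1
  [  1   27/26  -29/26   0 ]
  [  0  -66/13  198/13  -4 ]
  [ -9      -9       9   0 ]
  [ 19      21     -25   2 ]
R3 := R3 + 9·R1
  [  1   27/26  -29/26   0 ]
  [  0  -66/13  198/13  -4 ]
  [  0    9/26  -27/26   0 ]
  [ 19      21     -25   2 ]
R4 := R4 − 19·R1
  [ 1   27/26  -29/26   0 ]
  [ 0  -66/13  198/13  -4 ]
  [ 0    9/26  -27/26   0 ]
  [ 0   33/26  -99/26   2 ]
R2 := -13/66·R2
  [ 1  27/26  -29/26      0 ]
  [ 0      1      -3  26/33 ]
  [ 0   9/26  -27/26      0 ]
  [ 0  33/26  -99/26      2 ]
R3 := R3 − 9/26·R2
  [ 1  27/26  -29/26      0 ]
  [ 0      1      -3  26/33 ]
  [ 0      0       0  -3/11 ]
  [ 0  33/26  -99/26      2 ]
R4 := R4 − 33/26·R2
  [ 1  27/26  -29/26      0 ]
  [ 0      1      -3  26/33 ]
  [ 0      0       0  -3/11 ]
  [ 0      0       0      1 ]
R3 := -11/3·R3
  [ 1  27/26  -29/26      0 ]
  [ 0      1      -3  26/33 ]
  [ 0      0       0      1 ]
  [ 0      0       0      1 ]
R4 := R4 − R3
  [ 1  27/26  -29/26      0 ]
  [ 0      1      -3  26/33 ]
  [ 0      0       0      1 ]
  [ 0      0       0      0 ]
R2 := R2 − 26/33·R3
  [ 1  27/26  -29/26  0 ]
  [ 0      1      -3  0 ]
  [ 0      0       0  1 ]
  [ 0      0       0  0 ]
R1 := R1 − 27/26·R2
  [ 1  0   2  0 ]
  [ 0  1  -3  0 ]
  [ 0  0   0  1 ]
  [ 0  0   0  0 ]

[[1, 0, 2, 0], [0, 1, -3, 0], [0, 0, 0, 1], [0, 0, 0, 0]]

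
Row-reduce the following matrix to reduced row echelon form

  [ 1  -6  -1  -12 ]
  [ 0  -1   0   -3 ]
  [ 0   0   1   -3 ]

[[1, 0, 0, 3], [0, 1, 0, 3], [0, 0, 1, -3]]

R2 → -1·R2
R1 → R1 + R3
R1 → R1 + 6·R2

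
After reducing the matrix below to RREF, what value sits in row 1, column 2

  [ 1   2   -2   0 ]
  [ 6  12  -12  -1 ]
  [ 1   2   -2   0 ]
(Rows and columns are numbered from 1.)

2

Subtract 6 times ρ1 from ρ2.
  [ 1  2  -2   0 ]
  [ 0  0   0  -1 ]
  [ 1  2  -2   0 ]
Subtract ρ1 from ρ3.
  [ 1  2  -2   0 ]
  [ 0  0   0  -1 ]
  [ 0  0   0   0 ]
Multiply ρ2 by -1.
  [ 1  2  -2  0 ]
  [ 0  0   0  1 ]
  [ 0  0   0  0 ]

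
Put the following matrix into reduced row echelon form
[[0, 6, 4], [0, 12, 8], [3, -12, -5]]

[[1, 0, 1], [0, 1, 2/3], [0, 0, 0]]

R1 <-> R3
  [ 3  -12  -5 ]
  [ 0   12   8 ]
  [ 0    6   4 ]
R1 -> 1/3·R1
  [ 1  -4  -5/3 ]
  [ 0  12     8 ]
  [ 0   6     4 ]
R2 -> 1/12·R2
  [ 1  -4  -5/3 ]
  [ 0   1   2/3 ]
  [ 0   6     4 ]
R3 -> R3 − 6·R2
  [ 1  -4  -5/3 ]
  [ 0   1   2/3 ]
  [ 0   0     0 ]
R1 -> R1 + 4·R2
  [ 1  0    1 ]
  [ 0  1  2/3 ]
  [ 0  0    0 ]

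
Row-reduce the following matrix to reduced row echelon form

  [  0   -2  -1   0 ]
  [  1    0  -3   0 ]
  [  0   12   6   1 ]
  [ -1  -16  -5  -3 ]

[[1, 0, -3, 0], [0, 1, 1/2, 0], [0, 0, 0, 1], [0, 0, 0, 0]]

R1 <-> R2
  [  1    0  -3   0 ]
  [  0   -2  -1   0 ]
  [  0   12   6   1 ]
  [ -1  -16  -5  -3 ]
R4 -> R4 + R1
  [ 1    0  -3   0 ]
  [ 0   -2  -1   0 ]
  [ 0   12   6   1 ]
  [ 0  -16  -8  -3 ]
R2 -> -1/2·R2
  [ 1    0   -3   0 ]
  [ 0    1  1/2   0 ]
  [ 0   12    6   1 ]
  [ 0  -16   -8  -3 ]
R3 -> R3 − 12·R2
  [ 1    0   -3   0 ]
  [ 0    1  1/2   0 ]
  [ 0    0    0   1 ]
  [ 0  -16   -8  -3 ]
R4 -> R4 + 16·R2
  [ 1  0   -3   0 ]
  [ 0  1  1/2   0 ]
  [ 0  0    0   1 ]
  [ 0  0    0  -3 ]
R4 -> R4 + 3·R3
  [ 1  0   -3  0 ]
  [ 0  1  1/2  0 ]
  [ 0  0    0  1 ]
  [ 0  0    0  0 ]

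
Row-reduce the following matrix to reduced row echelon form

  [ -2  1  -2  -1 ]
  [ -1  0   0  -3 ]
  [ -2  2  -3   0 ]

[[1, 0, 0, 3], [0, 1, 0, -3], [0, 0, 1, -4]]

Multiply ρ1 by -1/2.
  [  1  -1/2   1  1/2 ]
  [ -1     0   0   -3 ]
  [ -2     2  -3    0 ]
Add ρ1 to ρ2.
  [  1  -1/2   1   1/2 ]
  [  0  -1/2   1  -5/2 ]
  [ -2     2  -3     0 ]
Add 2 times ρ1 to ρ3.
  [ 1  -1/2   1   1/2 ]
  [ 0  -1/2   1  -5/2 ]
  [ 0     1  -1     1 ]
Multiply ρ2 by -2.
  [ 1  -1/2   1  1/2 ]
  [ 0     1  -2    5 ]
  [ 0     1  -1    1 ]
Subtract ρ2 from ρ3.
  [ 1  -1/2   1  1/2 ]
  [ 0     1  -2    5 ]
  [ 0     0   1   -4 ]
Add 2 times ρ3 to ρ2.
  [ 1  -1/2  1  1/2 ]
  [ 0     1  0   -3 ]
  [ 0     0  1   -4 ]
Subtract ρ3 from ρ1.
  [ 1  -1/2  0  9/2 ]
  [ 0     1  0   -3 ]
  [ 0     0  1   -4 ]
Add 1/2 times ρ2 to ρ1.
  [ 1  0  0   3 ]
  [ 0  1  0  -3 ]
  [ 0  0  1  -4 ]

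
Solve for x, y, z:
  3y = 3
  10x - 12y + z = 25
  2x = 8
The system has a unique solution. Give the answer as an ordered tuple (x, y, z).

Form the augmented matrix and row-reduce:
  [  0    3  0  |   3 ]
  [ 10  -12  1  |  25 ]
  [  2    0  0  |   8 ]
R1 <=> R2
  [ 10  -12  1  |  25 ]
  [  0    3  0  |   3 ]
  [  2    0  0  |   8 ]
R1 → 1/10·R1
  [ 1  -6/5  1/10  |  5/2 ]
  [ 0     3     0  |    3 ]
  [ 2     0     0  |    8 ]
R3 → R3 − 2·R1
  [ 1  -6/5  1/10  |  5/2 ]
  [ 0     3     0  |    3 ]
  [ 0  12/5  -1/5  |    3 ]
R2 → 1/3·R2
  [ 1  -6/5  1/10  |  5/2 ]
  [ 0     1     0  |    1 ]
  [ 0  12/5  -1/5  |    3 ]
R3 → R3 − 12/5·R2
  [ 1  -6/5  1/10  |  5/2 ]
  [ 0     1     0  |    1 ]
  [ 0     0  -1/5  |  3/5 ]
R3 → -5·R3
  [ 1  -6/5  1/10  |  5/2 ]
  [ 0     1     0  |    1 ]
  [ 0     0     1  |   -3 ]
R1 → R1 − 1/10·R3
  [ 1  -6/5  0  |  14/5 ]
  [ 0     1  0  |     1 ]
  [ 0     0  1  |    -3 ]
R1 → R1 + 6/5·R2
  [ 1  0  0  |   4 ]
  [ 0  1  0  |   1 ]
  [ 0  0  1  |  -3 ]
Reading off the last column: x = 4, y = 1, z = -3.

(4, 1, -3)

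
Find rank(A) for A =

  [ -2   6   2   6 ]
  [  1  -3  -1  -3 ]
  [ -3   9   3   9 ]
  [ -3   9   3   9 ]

rank = 1

Multiply R1 by -1/2.
  [  1  -3  -1  -3 ]
  [  1  -3  -1  -3 ]
  [ -3   9   3   9 ]
  [ -3   9   3   9 ]
Subtract R1 from R2.
  [  1  -3  -1  -3 ]
  [  0   0   0   0 ]
  [ -3   9   3   9 ]
  [ -3   9   3   9 ]
Add 3 times R1 to R3.
  [  1  -3  -1  -3 ]
  [  0   0   0   0 ]
  [  0   0   0   0 ]
  [ -3   9   3   9 ]
Add 3 times R1 to R4.
  [ 1  -3  -1  -3 ]
  [ 0   0   0   0 ]
  [ 0   0   0   0 ]
  [ 0   0   0   0 ]
The reduced form has 1 nonzero row.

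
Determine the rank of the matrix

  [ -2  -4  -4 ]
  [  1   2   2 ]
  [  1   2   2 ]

rank = 1

ρ1 := -1/2·ρ1
ρ2 := ρ2 − ρ1
ρ3 := ρ3 − ρ1
The reduced form has 1 nonzero row.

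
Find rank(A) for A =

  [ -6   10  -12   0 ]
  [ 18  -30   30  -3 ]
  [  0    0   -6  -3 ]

rank = 2

R1 ← -1/6·R1
R2 ← R2 − 18·R1
R2 ← -1/6·R2
R3 ← R3 + 6·R2
R1 ← R1 − 2·R2
The reduced form has 2 nonzero rows.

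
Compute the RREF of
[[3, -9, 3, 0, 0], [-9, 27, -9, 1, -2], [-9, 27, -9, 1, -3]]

R1 ← 1/3·R1
  [  1  -3   1  0   0 ]
  [ -9  27  -9  1  -2 ]
  [ -9  27  -9  1  -3 ]
R2 ← R2 + 9·R1
  [  1  -3   1  0   0 ]
  [  0   0   0  1  -2 ]
  [ -9  27  -9  1  -3 ]
R3 ← R3 + 9·R1
  [ 1  -3  1  0   0 ]
  [ 0   0  0  1  -2 ]
  [ 0   0  0  1  -3 ]
R3 ← R3 − R2
  [ 1  -3  1  0   0 ]
  [ 0   0  0  1  -2 ]
  [ 0   0  0  0  -1 ]
R3 ← -1·R3
  [ 1  -3  1  0   0 ]
  [ 0   0  0  1  -2 ]
  [ 0   0  0  0   1 ]
R2 ← R2 + 2·R3
  [ 1  -3  1  0  0 ]
  [ 0   0  0  1  0 ]
  [ 0   0  0  0  1 ]

[[1, -3, 1, 0, 0], [0, 0, 0, 1, 0], [0, 0, 0, 0, 1]]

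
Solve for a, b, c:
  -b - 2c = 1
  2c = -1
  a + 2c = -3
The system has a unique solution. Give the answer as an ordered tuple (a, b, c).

(-2, 0, -1/2)

Form the augmented matrix and row-reduce:
  [ 0  -1  -2  |   1 ]
  [ 0   0   2  |  -1 ]
  [ 1   0   2  |  -3 ]
R1 ↔ R3
  [ 1   0   2  |  -3 ]
  [ 0   0   2  |  -1 ]
  [ 0  -1  -2  |   1 ]
R2 ↔ R3
  [ 1   0   2  |  -3 ]
  [ 0  -1  -2  |   1 ]
  [ 0   0   2  |  -1 ]
R2 ← -1·R2
  [ 1  0  2  |  -3 ]
  [ 0  1  2  |  -1 ]
  [ 0  0  2  |  -1 ]
R3 ← 1/2·R3
  [ 1  0  2  |    -3 ]
  [ 0  1  2  |    -1 ]
  [ 0  0  1  |  -1/2 ]
R2 ← R2 − 2·R3
  [ 1  0  2  |    -3 ]
  [ 0  1  0  |     0 ]
  [ 0  0  1  |  -1/2 ]
R1 ← R1 − 2·R3
  [ 1  0  0  |    -2 ]
  [ 0  1  0  |     0 ]
  [ 0  0  1  |  -1/2 ]
Reading off the last column: a = -2, b = 0, c = -1/2.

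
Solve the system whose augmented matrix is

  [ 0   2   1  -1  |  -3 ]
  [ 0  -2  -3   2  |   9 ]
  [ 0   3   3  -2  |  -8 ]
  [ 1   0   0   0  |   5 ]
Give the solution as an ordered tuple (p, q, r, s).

(5, 1, -1, 4)

R1 <=> R4
  [ 1   0   0   0  |   5 ]
  [ 0  -2  -3   2  |   9 ]
  [ 0   3   3  -2  |  -8 ]
  [ 0   2   1  -1  |  -3 ]
R2 → -1/2·R2
  [ 1  0    0   0  |     5 ]
  [ 0  1  3/2  -1  |  -9/2 ]
  [ 0  3    3  -2  |    -8 ]
  [ 0  2    1  -1  |    -3 ]
R3 → R3 − 3·R2
  [ 1  0     0   0  |     5 ]
  [ 0  1   3/2  -1  |  -9/2 ]
  [ 0  0  -3/2   1  |  11/2 ]
  [ 0  2     1  -1  |    -3 ]
R4 → R4 − 2·R2
  [ 1  0     0   0  |     5 ]
  [ 0  1   3/2  -1  |  -9/2 ]
  [ 0  0  -3/2   1  |  11/2 ]
  [ 0  0    -2   1  |     6 ]
R3 → -2/3·R3
  [ 1  0    0     0  |      5 ]
  [ 0  1  3/2    -1  |   -9/2 ]
  [ 0  0    1  -2/3  |  -11/3 ]
  [ 0  0   -2     1  |      6 ]
R4 → R4 + 2·R3
  [ 1  0    0     0  |      5 ]
  [ 0  1  3/2    -1  |   -9/2 ]
  [ 0  0    1  -2/3  |  -11/3 ]
  [ 0  0    0  -1/3  |   -4/3 ]
R4 → -3·R4
  [ 1  0    0     0  |      5 ]
  [ 0  1  3/2    -1  |   -9/2 ]
  [ 0  0    1  -2/3  |  -11/3 ]
  [ 0  0    0     1  |      4 ]
R3 → R3 + 2/3·R4
  [ 1  0    0   0  |     5 ]
  [ 0  1  3/2  -1  |  -9/2 ]
  [ 0  0    1   0  |    -1 ]
  [ 0  0    0   1  |     4 ]
R2 → R2 + R4
  [ 1  0    0  0  |     5 ]
  [ 0  1  3/2  0  |  -1/2 ]
  [ 0  0    1  0  |    -1 ]
  [ 0  0    0  1  |     4 ]
R2 → R2 − 3/2·R3
  [ 1  0  0  0  |   5 ]
  [ 0  1  0  0  |   1 ]
  [ 0  0  1  0  |  -1 ]
  [ 0  0  0  1  |   4 ]
Reading off the last column: p = 5, q = 1, r = -1, s = 4.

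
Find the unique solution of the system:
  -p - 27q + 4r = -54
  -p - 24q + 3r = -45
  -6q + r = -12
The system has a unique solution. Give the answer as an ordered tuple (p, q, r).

(3, 1, -6)

Form the augmented matrix and row-reduce:
  [ -1  -27  4  |  -54 ]
  [ -1  -24  3  |  -45 ]
  [  0   -6  1  |  -12 ]
r1 -> -1·r1
  [  1   27  -4  |   54 ]
  [ -1  -24   3  |  -45 ]
  [  0   -6   1  |  -12 ]
r2 -> r2 + r1
  [ 1  27  -4  |   54 ]
  [ 0   3  -1  |    9 ]
  [ 0  -6   1  |  -12 ]
r2 -> 1/3·r2
  [ 1  27    -4  |   54 ]
  [ 0   1  -1/3  |    3 ]
  [ 0  -6     1  |  -12 ]
r3 -> r3 + 6·r2
  [ 1  27    -4  |  54 ]
  [ 0   1  -1/3  |   3 ]
  [ 0   0    -1  |   6 ]
r3 -> -1·r3
  [ 1  27    -4  |  54 ]
  [ 0   1  -1/3  |   3 ]
  [ 0   0     1  |  -6 ]
r2 -> r2 + 1/3·r3
  [ 1  27  -4  |  54 ]
  [ 0   1   0  |   1 ]
  [ 0   0   1  |  -6 ]
r1 -> r1 + 4·r3
  [ 1  27  0  |  30 ]
  [ 0   1  0  |   1 ]
  [ 0   0  1  |  -6 ]
r1 -> r1 − 27·r2
  [ 1  0  0  |   3 ]
  [ 0  1  0  |   1 ]
  [ 0  0  1  |  -6 ]
Reading off the last column: p = 3, q = 1, r = -6.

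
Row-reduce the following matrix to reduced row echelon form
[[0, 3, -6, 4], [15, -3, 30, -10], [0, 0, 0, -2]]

r1 <-> r2
r1 → 1/15·r1
r2 → 1/3·r2
r3 → -1/2·r3
r2 → r2 − 4/3·r3
r1 → r1 + 2/3·r3
r1 → r1 + 1/5·r2

[[1, 0, 8/5, 0], [0, 1, -2, 0], [0, 0, 0, 1]]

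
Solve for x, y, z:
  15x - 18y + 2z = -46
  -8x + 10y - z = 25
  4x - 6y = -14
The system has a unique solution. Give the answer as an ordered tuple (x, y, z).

(-2, 1, 1)

Form the augmented matrix and row-reduce:
  [ 15  -18   2  |  -46 ]
  [ -8   10  -1  |   25 ]
  [  4   -6   0  |  -14 ]
ρ1 -> 1/15·ρ1
  [  1  -6/5  2/15  |  -46/15 ]
  [ -8    10    -1  |      25 ]
  [  4    -6     0  |     -14 ]
ρ2 -> ρ2 + 8·ρ1
  [ 1  -6/5  2/15  |  -46/15 ]
  [ 0   2/5  1/15  |    7/15 ]
  [ 4    -6     0  |     -14 ]
ρ3 -> ρ3 − 4·ρ1
  [ 1  -6/5   2/15  |  -46/15 ]
  [ 0   2/5   1/15  |    7/15 ]
  [ 0  -6/5  -8/15  |  -26/15 ]
ρ2 -> 5/2·ρ2
  [ 1  -6/5   2/15  |  -46/15 ]
  [ 0     1    1/6  |     7/6 ]
  [ 0  -6/5  -8/15  |  -26/15 ]
ρ3 -> ρ3 + 6/5·ρ2
  [ 1  -6/5  2/15  |  -46/15 ]
  [ 0     1   1/6  |     7/6 ]
  [ 0     0  -1/3  |    -1/3 ]
ρ3 -> -3·ρ3
  [ 1  -6/5  2/15  |  -46/15 ]
  [ 0     1   1/6  |     7/6 ]
  [ 0     0     1  |       1 ]
ρ2 -> ρ2 − 1/6·ρ3
  [ 1  -6/5  2/15  |  -46/15 ]
  [ 0     1     0  |       1 ]
  [ 0     0     1  |       1 ]
ρ1 -> ρ1 − 2/15·ρ3
  [ 1  -6/5  0  |  -16/5 ]
  [ 0     1  0  |      1 ]
  [ 0     0  1  |      1 ]
ρ1 -> ρ1 + 6/5·ρ2
  [ 1  0  0  |  -2 ]
  [ 0  1  0  |   1 ]
  [ 0  0  1  |   1 ]
Reading off the last column: x = -2, y = 1, z = 1.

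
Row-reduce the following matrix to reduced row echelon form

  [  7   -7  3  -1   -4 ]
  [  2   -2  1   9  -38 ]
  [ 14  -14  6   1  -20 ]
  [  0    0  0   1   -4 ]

R1 := 1/7·R1
R2 := R2 − 2·R1
R3 := R3 − 14·R1
R2 := 7·R2
R3 := 1/3·R3
R4 := R4 − R3
R2 := R2 − 65·R3
R1 := R1 + 1/7·R3
R1 := R1 − 3/7·R2

[[1, -1, 0, 0, -2], [0, 0, 1, 0, 2], [0, 0, 0, 1, -4], [0, 0, 0, 0, 0]]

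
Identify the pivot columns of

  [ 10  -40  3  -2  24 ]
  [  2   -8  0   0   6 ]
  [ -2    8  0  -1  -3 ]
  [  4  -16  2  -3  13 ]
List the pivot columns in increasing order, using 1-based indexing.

1, 3, 4

Multiply R1 by 1/10.
  [  1   -4  3/10  -1/5  12/5 ]
  [  2   -8     0     0     6 ]
  [ -2    8     0    -1    -3 ]
  [  4  -16     2    -3    13 ]
Subtract 2 times R1 from R2.
  [  1   -4  3/10  -1/5  12/5 ]
  [  0    0  -3/5   2/5   6/5 ]
  [ -2    8     0    -1    -3 ]
  [  4  -16     2    -3    13 ]
Add 2 times R1 to R3.
  [ 1   -4  3/10  -1/5  12/5 ]
  [ 0    0  -3/5   2/5   6/5 ]
  [ 0    0   3/5  -7/5   9/5 ]
  [ 4  -16     2    -3    13 ]
Subtract 4 times R1 from R4.
  [ 1  -4  3/10   -1/5  12/5 ]
  [ 0   0  -3/5    2/5   6/5 ]
  [ 0   0   3/5   -7/5   9/5 ]
  [ 0   0   4/5  -11/5  17/5 ]
Multiply R2 by -5/3.
  [ 1  -4  3/10   -1/5  12/5 ]
  [ 0   0     1   -2/3    -2 ]
  [ 0   0   3/5   -7/5   9/5 ]
  [ 0   0   4/5  -11/5  17/5 ]
Subtract 3/5 times R2 from R3.
  [ 1  -4  3/10   -1/5  12/5 ]
  [ 0   0     1   -2/3    -2 ]
  [ 0   0     0     -1     3 ]
  [ 0   0   4/5  -11/5  17/5 ]
Subtract 4/5 times R2 from R4.
  [ 1  -4  3/10  -1/5  12/5 ]
  [ 0   0     1  -2/3    -2 ]
  [ 0   0     0    -1     3 ]
  [ 0   0     0  -5/3     5 ]
Multiply R3 by -1.
  [ 1  -4  3/10  -1/5  12/5 ]
  [ 0   0     1  -2/3    -2 ]
  [ 0   0     0     1    -3 ]
  [ 0   0     0  -5/3     5 ]
Add 5/3 times R3 to R4.
  [ 1  -4  3/10  -1/5  12/5 ]
  [ 0   0     1  -2/3    -2 ]
  [ 0   0     0     1    -3 ]
  [ 0   0     0     0     0 ]
Add 2/3 times R3 to R2.
  [ 1  -4  3/10  -1/5  12/5 ]
  [ 0   0     1     0    -4 ]
  [ 0   0     0     1    -3 ]
  [ 0   0     0     0     0 ]
Add 1/5 times R3 to R1.
  [ 1  -4  3/10  0  9/5 ]
  [ 0   0     1  0   -4 ]
  [ 0   0     0  1   -3 ]
  [ 0   0     0  0    0 ]
Subtract 3/10 times R2 from R1.
  [ 1  -4  0  0   3 ]
  [ 0   0  1  0  -4 ]
  [ 0   0  0  1  -3 ]
  [ 0   0  0  0   0 ]
Pivot columns are the columns containing a leading 1.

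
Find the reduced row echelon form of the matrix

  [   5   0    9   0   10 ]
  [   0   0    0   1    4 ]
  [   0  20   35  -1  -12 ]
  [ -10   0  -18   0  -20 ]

[[1, 0, 9/5, 0, 2], [0, 1, 7/4, 0, -2/5], [0, 0, 0, 1, 4], [0, 0, 0, 0, 0]]

Multiply R1 by 1/5.
  [   1   0  9/5   0    2 ]
  [   0   0    0   1    4 ]
  [   0  20   35  -1  -12 ]
  [ -10   0  -18   0  -20 ]
Add 10 times R1 to R4.
  [ 1   0  9/5   0    2 ]
  [ 0   0    0   1    4 ]
  [ 0  20   35  -1  -12 ]
  [ 0   0    0   0    0 ]
Swap R2 and R3.
  [ 1   0  9/5   0    2 ]
  [ 0  20   35  -1  -12 ]
  [ 0   0    0   1    4 ]
  [ 0   0    0   0    0 ]
Multiply R2 by 1/20.
  [ 1  0  9/5      0     2 ]
  [ 0  1  7/4  -1/20  -3/5 ]
  [ 0  0    0      1     4 ]
  [ 0  0    0      0     0 ]
Add 1/20 times R3 to R2.
  [ 1  0  9/5  0     2 ]
  [ 0  1  7/4  0  -2/5 ]
  [ 0  0    0  1     4 ]
  [ 0  0    0  0     0 ]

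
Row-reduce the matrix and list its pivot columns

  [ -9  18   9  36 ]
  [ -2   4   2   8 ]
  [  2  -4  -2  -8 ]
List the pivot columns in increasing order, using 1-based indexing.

1

r1 → -1/9·r1
  [  1  -2  -1  -4 ]
  [ -2   4   2   8 ]
  [  2  -4  -2  -8 ]
r2 → r2 + 2·r1
  [ 1  -2  -1  -4 ]
  [ 0   0   0   0 ]
  [ 2  -4  -2  -8 ]
r3 → r3 − 2·r1
  [ 1  -2  -1  -4 ]
  [ 0   0   0   0 ]
  [ 0   0   0   0 ]
Pivot columns are the columns containing a leading 1.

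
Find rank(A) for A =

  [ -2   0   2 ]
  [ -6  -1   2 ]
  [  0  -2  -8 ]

ρ1 := -1/2·ρ1
  [  1   0  -1 ]
  [ -6  -1   2 ]
  [  0  -2  -8 ]
ρ2 := ρ2 + 6·ρ1
  [ 1   0  -1 ]
  [ 0  -1  -4 ]
  [ 0  -2  -8 ]
ρ2 := -1·ρ2
  [ 1   0  -1 ]
  [ 0   1   4 ]
  [ 0  -2  -8 ]
ρ3 := ρ3 + 2·ρ2
  [ 1  0  -1 ]
  [ 0  1   4 ]
  [ 0  0   0 ]
The reduced form has 2 nonzero rows.

rank = 2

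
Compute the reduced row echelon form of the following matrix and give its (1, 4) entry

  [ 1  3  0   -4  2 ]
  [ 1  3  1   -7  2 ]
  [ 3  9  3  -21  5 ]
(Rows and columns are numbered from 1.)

Subtract ρ1 from ρ2.
  [ 1  3  0   -4  2 ]
  [ 0  0  1   -3  0 ]
  [ 3  9  3  -21  5 ]
Subtract 3 times ρ1 from ρ3.
  [ 1  3  0  -4   2 ]
  [ 0  0  1  -3   0 ]
  [ 0  0  3  -9  -1 ]
Subtract 3 times ρ2 from ρ3.
  [ 1  3  0  -4   2 ]
  [ 0  0  1  -3   0 ]
  [ 0  0  0   0  -1 ]
Multiply ρ3 by -1.
  [ 1  3  0  -4  2 ]
  [ 0  0  1  -3  0 ]
  [ 0  0  0   0  1 ]
Subtract 2 times ρ3 from ρ1.
  [ 1  3  0  -4  0 ]
  [ 0  0  1  -3  0 ]
  [ 0  0  0   0  1 ]

-4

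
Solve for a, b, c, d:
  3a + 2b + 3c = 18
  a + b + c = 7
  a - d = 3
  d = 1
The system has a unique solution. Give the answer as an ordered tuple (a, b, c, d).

Form the augmented matrix and row-reduce:
  [ 3  2  3   0  |  18 ]
  [ 1  1  1   0  |   7 ]
  [ 1  0  0  -1  |   3 ]
  [ 0  0  0   1  |   1 ]
Multiply R1 by 1/3.
  [ 1  2/3  1   0  |  6 ]
  [ 1    1  1   0  |  7 ]
  [ 1    0  0  -1  |  3 ]
  [ 0    0  0   1  |  1 ]
Subtract R1 from R2.
  [ 1  2/3  1   0  |  6 ]
  [ 0  1/3  0   0  |  1 ]
  [ 1    0  0  -1  |  3 ]
  [ 0    0  0   1  |  1 ]
Subtract R1 from R3.
  [ 1   2/3   1   0  |   6 ]
  [ 0   1/3   0   0  |   1 ]
  [ 0  -2/3  -1  -1  |  -3 ]
  [ 0     0   0   1  |   1 ]
Multiply R2 by 3.
  [ 1   2/3   1   0  |   6 ]
  [ 0     1   0   0  |   3 ]
  [ 0  -2/3  -1  -1  |  -3 ]
  [ 0     0   0   1  |   1 ]
Add 2/3 times R2 to R3.
  [ 1  2/3   1   0  |   6 ]
  [ 0    1   0   0  |   3 ]
  [ 0    0  -1  -1  |  -1 ]
  [ 0    0   0   1  |   1 ]
Multiply R3 by -1.
  [ 1  2/3  1  0  |  6 ]
  [ 0    1  0  0  |  3 ]
  [ 0    0  1  1  |  1 ]
  [ 0    0  0  1  |  1 ]
Subtract R4 from R3.
  [ 1  2/3  1  0  |  6 ]
  [ 0    1  0  0  |  3 ]
  [ 0    0  1  0  |  0 ]
  [ 0    0  0  1  |  1 ]
Subtract R3 from R1.
  [ 1  2/3  0  0  |  6 ]
  [ 0    1  0  0  |  3 ]
  [ 0    0  1  0  |  0 ]
  [ 0    0  0  1  |  1 ]
Subtract 2/3 times R2 from R1.
  [ 1  0  0  0  |  4 ]
  [ 0  1  0  0  |  3 ]
  [ 0  0  1  0  |  0 ]
  [ 0  0  0  1  |  1 ]
Reading off the last column: a = 4, b = 3, c = 0, d = 1.

(4, 3, 0, 1)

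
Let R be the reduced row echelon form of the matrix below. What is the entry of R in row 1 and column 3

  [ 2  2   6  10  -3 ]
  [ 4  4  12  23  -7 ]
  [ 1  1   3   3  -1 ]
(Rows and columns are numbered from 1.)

3

R1 ← 1/2·R1
  [ 1  1   3   5  -3/2 ]
  [ 4  4  12  23    -7 ]
  [ 1  1   3   3    -1 ]
R2 ← R2 − 4·R1
  [ 1  1  3  5  -3/2 ]
  [ 0  0  0  3    -1 ]
  [ 1  1  3  3    -1 ]
R3 ← R3 − R1
  [ 1  1  3   5  -3/2 ]
  [ 0  0  0   3    -1 ]
  [ 0  0  0  -2   1/2 ]
R2 ← 1/3·R2
  [ 1  1  3   5  -3/2 ]
  [ 0  0  0   1  -1/3 ]
  [ 0  0  0  -2   1/2 ]
R3 ← R3 + 2·R2
  [ 1  1  3  5  -3/2 ]
  [ 0  0  0  1  -1/3 ]
  [ 0  0  0  0  -1/6 ]
R3 ← -6·R3
  [ 1  1  3  5  -3/2 ]
  [ 0  0  0  1  -1/3 ]
  [ 0  0  0  0     1 ]
R2 ← R2 + 1/3·R3
  [ 1  1  3  5  -3/2 ]
  [ 0  0  0  1     0 ]
  [ 0  0  0  0     1 ]
R1 ← R1 + 3/2·R3
  [ 1  1  3  5  0 ]
  [ 0  0  0  1  0 ]
  [ 0  0  0  0  1 ]
R1 ← R1 − 5·R2
  [ 1  1  3  0  0 ]
  [ 0  0  0  1  0 ]
  [ 0  0  0  0  1 ]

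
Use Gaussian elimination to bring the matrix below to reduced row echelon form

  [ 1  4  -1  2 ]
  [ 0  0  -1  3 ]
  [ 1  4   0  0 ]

[[1, 4, 0, 0], [0, 0, 1, 0], [0, 0, 0, 1]]

R3 := R3 − R1
  [ 1  4  -1   2 ]
  [ 0  0  -1   3 ]
  [ 0  0   1  -2 ]
R2 := -1·R2
  [ 1  4  -1   2 ]
  [ 0  0   1  -3 ]
  [ 0  0   1  -2 ]
R3 := R3 − R2
  [ 1  4  -1   2 ]
  [ 0  0   1  -3 ]
  [ 0  0   0   1 ]
R2 := R2 + 3·R3
  [ 1  4  -1  2 ]
  [ 0  0   1  0 ]
  [ 0  0   0  1 ]
R1 := R1 − 2·R3
  [ 1  4  -1  0 ]
  [ 0  0   1  0 ]
  [ 0  0   0  1 ]
R1 := R1 + R2
  [ 1  4  0  0 ]
  [ 0  0  1  0 ]
  [ 0  0  0  1 ]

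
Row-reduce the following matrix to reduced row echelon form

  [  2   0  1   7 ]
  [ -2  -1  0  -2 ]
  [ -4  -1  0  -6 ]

[[1, 0, 0, 2], [0, 1, 0, -2], [0, 0, 1, 3]]

R1 → 1/2·R1
R2 → R2 + 2·R1
R3 → R3 + 4·R1
R2 → -1·R2
R3 → R3 + R2
R2 → R2 + R3
R1 → R1 − 1/2·R3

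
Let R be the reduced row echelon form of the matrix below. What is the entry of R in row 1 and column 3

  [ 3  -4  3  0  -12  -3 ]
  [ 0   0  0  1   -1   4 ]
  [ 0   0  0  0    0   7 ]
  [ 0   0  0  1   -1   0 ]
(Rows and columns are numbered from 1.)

1

ρ1 -> 1/3·ρ1
  [ 1  -4/3  1  0  -4  -1 ]
  [ 0     0  0  1  -1   4 ]
  [ 0     0  0  0   0   7 ]
  [ 0     0  0  1  -1   0 ]
ρ4 -> ρ4 − ρ2
  [ 1  -4/3  1  0  -4  -1 ]
  [ 0     0  0  1  -1   4 ]
  [ 0     0  0  0   0   7 ]
  [ 0     0  0  0   0  -4 ]
ρ3 -> 1/7·ρ3
  [ 1  -4/3  1  0  -4  -1 ]
  [ 0     0  0  1  -1   4 ]
  [ 0     0  0  0   0   1 ]
  [ 0     0  0  0   0  -4 ]
ρ4 -> ρ4 + 4·ρ3
  [ 1  -4/3  1  0  -4  -1 ]
  [ 0     0  0  1  -1   4 ]
  [ 0     0  0  0   0   1 ]
  [ 0     0  0  0   0   0 ]
ρ2 -> ρ2 − 4·ρ3
  [ 1  -4/3  1  0  -4  -1 ]
  [ 0     0  0  1  -1   0 ]
  [ 0     0  0  0   0   1 ]
  [ 0     0  0  0   0   0 ]
ρ1 -> ρ1 + ρ3
  [ 1  -4/3  1  0  -4  0 ]
  [ 0     0  0  1  -1  0 ]
  [ 0     0  0  0   0  1 ]
  [ 0     0  0  0   0  0 ]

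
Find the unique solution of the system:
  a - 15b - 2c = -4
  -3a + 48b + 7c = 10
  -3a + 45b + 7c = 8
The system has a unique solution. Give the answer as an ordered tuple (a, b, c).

Form the augmented matrix and row-reduce:
  [  1  -15  -2  |  -4 ]
  [ -3   48   7  |  10 ]
  [ -3   45   7  |   8 ]
Add 3 times R1 to R2.
Add 3 times R1 to R3.
Multiply R2 by 1/3.
Subtract 1/3 times R3 from R2.
Add 2 times R3 to R1.
Add 15 times R2 to R1.
Reading off the last column: a = -2, b = 2/3, c = -4.

(-2, 2/3, -4)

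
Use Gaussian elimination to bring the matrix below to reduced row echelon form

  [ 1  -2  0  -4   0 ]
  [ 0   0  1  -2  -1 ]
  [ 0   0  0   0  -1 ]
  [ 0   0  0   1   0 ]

r3 <-> r4
  [ 1  -2  0  -4   0 ]
  [ 0   0  1  -2  -1 ]
  [ 0   0  0   1   0 ]
  [ 0   0  0   0  -1 ]
r4 → -1·r4
  [ 1  -2  0  -4   0 ]
  [ 0   0  1  -2  -1 ]
  [ 0   0  0   1   0 ]
  [ 0   0  0   0   1 ]
r2 → r2 + r4
  [ 1  -2  0  -4  0 ]
  [ 0   0  1  -2  0 ]
  [ 0   0  0   1  0 ]
  [ 0   0  0   0  1 ]
r2 → r2 + 2·r3
  [ 1  -2  0  -4  0 ]
  [ 0   0  1   0  0 ]
  [ 0   0  0   1  0 ]
  [ 0   0  0   0  1 ]
r1 → r1 + 4·r3
  [ 1  -2  0  0  0 ]
  [ 0   0  1  0  0 ]
  [ 0   0  0  1  0 ]
  [ 0   0  0  0  1 ]

[[1, -2, 0, 0, 0], [0, 0, 1, 0, 0], [0, 0, 0, 1, 0], [0, 0, 0, 0, 1]]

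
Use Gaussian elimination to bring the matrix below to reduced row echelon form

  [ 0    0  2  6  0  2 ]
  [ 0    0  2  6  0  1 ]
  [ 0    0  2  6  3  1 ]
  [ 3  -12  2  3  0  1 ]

R1 <-> R4
  [ 3  -12  2  3  0  1 ]
  [ 0    0  2  6  0  1 ]
  [ 0    0  2  6  3  1 ]
  [ 0    0  2  6  0  2 ]
R1 := 1/3·R1
  [ 1  -4  2/3  1  0  1/3 ]
  [ 0   0    2  6  0    1 ]
  [ 0   0    2  6  3    1 ]
  [ 0   0    2  6  0    2 ]
R2 := 1/2·R2
  [ 1  -4  2/3  1  0  1/3 ]
  [ 0   0    1  3  0  1/2 ]
  [ 0   0    2  6  3    1 ]
  [ 0   0    2  6  0    2 ]
R3 := R3 − 2·R2
  [ 1  -4  2/3  1  0  1/3 ]
  [ 0   0    1  3  0  1/2 ]
  [ 0   0    0  0  3    0 ]
  [ 0   0    2  6  0    2 ]
R4 := R4 − 2·R2
  [ 1  -4  2/3  1  0  1/3 ]
  [ 0   0    1  3  0  1/2 ]
  [ 0   0    0  0  3    0 ]
  [ 0   0    0  0  0    1 ]
R3 := 1/3·R3
  [ 1  -4  2/3  1  0  1/3 ]
  [ 0   0    1  3  0  1/2 ]
  [ 0   0    0  0  1    0 ]
  [ 0   0    0  0  0    1 ]
R2 := R2 − 1/2·R4
  [ 1  -4  2/3  1  0  1/3 ]
  [ 0   0    1  3  0    0 ]
  [ 0   0    0  0  1    0 ]
  [ 0   0    0  0  0    1 ]
R1 := R1 − 1/3·R4
  [ 1  -4  2/3  1  0  0 ]
  [ 0   0    1  3  0  0 ]
  [ 0   0    0  0  1  0 ]
  [ 0   0    0  0  0  1 ]
R1 := R1 − 2/3·R2
  [ 1  -4  0  -1  0  0 ]
  [ 0   0  1   3  0  0 ]
  [ 0   0  0   0  1  0 ]
  [ 0   0  0   0  0  1 ]

[[1, -4, 0, -1, 0, 0], [0, 0, 1, 3, 0, 0], [0, 0, 0, 0, 1, 0], [0, 0, 0, 0, 0, 1]]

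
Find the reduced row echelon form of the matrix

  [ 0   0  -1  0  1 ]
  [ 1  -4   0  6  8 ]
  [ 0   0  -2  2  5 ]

[[1, -4, 0, 0, -1], [0, 0, 1, 0, -1], [0, 0, 0, 1, 3/2]]

R1 <=> R2
  [ 1  -4   0  6  8 ]
  [ 0   0  -1  0  1 ]
  [ 0   0  -2  2  5 ]
R2 -> -1·R2
  [ 1  -4   0  6   8 ]
  [ 0   0   1  0  -1 ]
  [ 0   0  -2  2   5 ]
R3 -> R3 + 2·R2
  [ 1  -4  0  6   8 ]
  [ 0   0  1  0  -1 ]
  [ 0   0  0  2   3 ]
R3 -> 1/2·R3
  [ 1  -4  0  6    8 ]
  [ 0   0  1  0   -1 ]
  [ 0   0  0  1  3/2 ]
R1 -> R1 − 6·R3
  [ 1  -4  0  0   -1 ]
  [ 0   0  1  0   -1 ]
  [ 0   0  0  1  3/2 ]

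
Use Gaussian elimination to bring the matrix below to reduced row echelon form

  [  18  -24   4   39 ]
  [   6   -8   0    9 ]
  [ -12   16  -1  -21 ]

R1 → 1/18·R1
  [   1  -4/3  2/9  13/6 ]
  [   6    -8    0     9 ]
  [ -12    16   -1   -21 ]
R2 → R2 − 6·R1
  [   1  -4/3   2/9  13/6 ]
  [   0     0  -4/3    -4 ]
  [ -12    16    -1   -21 ]
R3 → R3 + 12·R1
  [ 1  -4/3   2/9  13/6 ]
  [ 0     0  -4/3    -4 ]
  [ 0     0   5/3     5 ]
R2 → -3/4·R2
  [ 1  -4/3  2/9  13/6 ]
  [ 0     0    1     3 ]
  [ 0     0  5/3     5 ]
R3 → R3 − 5/3·R2
  [ 1  -4/3  2/9  13/6 ]
  [ 0     0    1     3 ]
  [ 0     0    0     0 ]
R1 → R1 − 2/9·R2
  [ 1  -4/3  0  3/2 ]
  [ 0     0  1    3 ]
  [ 0     0  0    0 ]

[[1, -4/3, 0, 3/2], [0, 0, 1, 3], [0, 0, 0, 0]]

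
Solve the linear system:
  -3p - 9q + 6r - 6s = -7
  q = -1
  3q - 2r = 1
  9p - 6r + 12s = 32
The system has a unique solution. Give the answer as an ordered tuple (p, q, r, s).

(4, -1, -2, -4/3)

Form the augmented matrix and row-reduce:
  [ -3  -9   6  -6  |  -7 ]
  [  0   1   0   0  |  -1 ]
  [  0   3  -2   0  |   1 ]
  [  9   0  -6  12  |  32 ]
R1 → -1/3·R1
  [ 1  3  -2   2  |  7/3 ]
  [ 0  1   0   0  |   -1 ]
  [ 0  3  -2   0  |    1 ]
  [ 9  0  -6  12  |   32 ]
R4 → R4 − 9·R1
  [ 1    3  -2   2  |  7/3 ]
  [ 0    1   0   0  |   -1 ]
  [ 0    3  -2   0  |    1 ]
  [ 0  -27  12  -6  |   11 ]
R3 → R3 − 3·R2
  [ 1    3  -2   2  |  7/3 ]
  [ 0    1   0   0  |   -1 ]
  [ 0    0  -2   0  |    4 ]
  [ 0  -27  12  -6  |   11 ]
R4 → R4 + 27·R2
  [ 1  3  -2   2  |  7/3 ]
  [ 0  1   0   0  |   -1 ]
  [ 0  0  -2   0  |    4 ]
  [ 0  0  12  -6  |  -16 ]
R3 → -1/2·R3
  [ 1  3  -2   2  |  7/3 ]
  [ 0  1   0   0  |   -1 ]
  [ 0  0   1   0  |   -2 ]
  [ 0  0  12  -6  |  -16 ]
R4 → R4 − 12·R3
  [ 1  3  -2   2  |  7/3 ]
  [ 0  1   0   0  |   -1 ]
  [ 0  0   1   0  |   -2 ]
  [ 0  0   0  -6  |    8 ]
R4 → -1/6·R4
  [ 1  3  -2  2  |   7/3 ]
  [ 0  1   0  0  |    -1 ]
  [ 0  0   1  0  |    -2 ]
  [ 0  0   0  1  |  -4/3 ]
R1 → R1 − 2·R4
  [ 1  3  -2  0  |     5 ]
  [ 0  1   0  0  |    -1 ]
  [ 0  0   1  0  |    -2 ]
  [ 0  0   0  1  |  -4/3 ]
R1 → R1 + 2·R3
  [ 1  3  0  0  |     1 ]
  [ 0  1  0  0  |    -1 ]
  [ 0  0  1  0  |    -2 ]
  [ 0  0  0  1  |  -4/3 ]
R1 → R1 − 3·R2
  [ 1  0  0  0  |     4 ]
  [ 0  1  0  0  |    -1 ]
  [ 0  0  1  0  |    -2 ]
  [ 0  0  0  1  |  -4/3 ]
Reading off the last column: p = 4, q = -1, r = -2, s = -4/3.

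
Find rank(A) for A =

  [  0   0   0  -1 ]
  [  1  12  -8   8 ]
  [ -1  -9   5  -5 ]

rank = 3

R1 <-> R2
  [  1  12  -8   8 ]
  [  0   0   0  -1 ]
  [ -1  -9   5  -5 ]
R3 → R3 + R1
  [ 1  12  -8   8 ]
  [ 0   0   0  -1 ]
  [ 0   3  -3   3 ]
R2 <-> R3
  [ 1  12  -8   8 ]
  [ 0   3  -3   3 ]
  [ 0   0   0  -1 ]
R2 → 1/3·R2
  [ 1  12  -8   8 ]
  [ 0   1  -1   1 ]
  [ 0   0   0  -1 ]
R3 → -1·R3
  [ 1  12  -8  8 ]
  [ 0   1  -1  1 ]
  [ 0   0   0  1 ]
R2 → R2 − R3
  [ 1  12  -8  8 ]
  [ 0   1  -1  0 ]
  [ 0   0   0  1 ]
R1 → R1 − 8·R3
  [ 1  12  -8  0 ]
  [ 0   1  -1  0 ]
  [ 0   0   0  1 ]
R1 → R1 − 12·R2
  [ 1  0   4  0 ]
  [ 0  1  -1  0 ]
  [ 0  0   0  1 ]
The reduced form has 3 nonzero rows.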